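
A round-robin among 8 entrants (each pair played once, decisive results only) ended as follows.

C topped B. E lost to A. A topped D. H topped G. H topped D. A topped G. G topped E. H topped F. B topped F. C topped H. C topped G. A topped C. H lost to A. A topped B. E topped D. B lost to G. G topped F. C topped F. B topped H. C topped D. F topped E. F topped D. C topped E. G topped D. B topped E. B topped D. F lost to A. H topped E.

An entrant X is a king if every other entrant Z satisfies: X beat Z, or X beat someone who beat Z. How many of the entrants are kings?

A reaches everyone (king).
B cannot reach A, C in two steps.
C cannot reach A in two steps.
D cannot reach A, B, C, E, F, G, H in two steps.
E cannot reach A, B, C, F, G, H in two steps.
F cannot reach A, B, C, G, H in two steps.
G cannot reach A, C in two steps.
H cannot reach A, C in two steps.
Kings: A — 1.

1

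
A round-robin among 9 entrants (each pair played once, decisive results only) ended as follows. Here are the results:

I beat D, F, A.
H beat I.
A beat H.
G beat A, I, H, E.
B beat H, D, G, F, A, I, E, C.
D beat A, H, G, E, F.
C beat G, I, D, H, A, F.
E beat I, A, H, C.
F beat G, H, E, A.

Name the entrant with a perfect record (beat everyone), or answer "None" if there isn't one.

B has 8 wins out of 8 opponents — a perfect record.

B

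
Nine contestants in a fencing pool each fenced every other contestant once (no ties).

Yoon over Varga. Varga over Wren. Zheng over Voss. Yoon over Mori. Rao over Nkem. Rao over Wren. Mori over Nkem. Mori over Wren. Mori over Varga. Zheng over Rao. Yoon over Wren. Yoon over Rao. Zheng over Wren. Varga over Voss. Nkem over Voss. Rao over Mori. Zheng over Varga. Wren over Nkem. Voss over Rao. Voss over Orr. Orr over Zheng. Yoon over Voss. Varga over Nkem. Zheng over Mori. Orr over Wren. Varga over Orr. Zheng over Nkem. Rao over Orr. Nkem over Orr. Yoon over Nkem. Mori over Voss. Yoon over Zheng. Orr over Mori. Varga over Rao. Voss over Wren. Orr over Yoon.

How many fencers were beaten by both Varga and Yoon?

Varga beat: Orr, Voss, Rao, Wren, Nkem.
Yoon beat: Zheng, Varga, Mori, Voss, Rao, Wren, Nkem.
Both beat: Voss, Rao, Wren, Nkem — 4.

4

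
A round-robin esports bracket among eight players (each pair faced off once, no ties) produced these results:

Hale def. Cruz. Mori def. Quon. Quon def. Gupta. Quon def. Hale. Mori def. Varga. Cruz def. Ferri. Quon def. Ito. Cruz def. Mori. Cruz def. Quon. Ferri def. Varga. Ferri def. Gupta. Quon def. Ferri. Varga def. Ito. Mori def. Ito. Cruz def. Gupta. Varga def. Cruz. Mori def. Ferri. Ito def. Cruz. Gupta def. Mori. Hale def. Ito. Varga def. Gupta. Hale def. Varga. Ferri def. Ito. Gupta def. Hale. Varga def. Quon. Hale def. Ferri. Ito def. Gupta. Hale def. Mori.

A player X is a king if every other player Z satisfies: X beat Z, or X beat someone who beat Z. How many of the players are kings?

Ferri reaches everyone (king).
Varga reaches everyone (king).
Ito cannot reach Varga in two steps.
Mori reaches everyone (king).
Gupta reaches everyone (king).
Hale reaches everyone (king).
Cruz reaches everyone (king).
Quon reaches everyone (king).
Kings: Ferri, Varga, Mori, Gupta, Hale, Cruz, Quon — 7.

7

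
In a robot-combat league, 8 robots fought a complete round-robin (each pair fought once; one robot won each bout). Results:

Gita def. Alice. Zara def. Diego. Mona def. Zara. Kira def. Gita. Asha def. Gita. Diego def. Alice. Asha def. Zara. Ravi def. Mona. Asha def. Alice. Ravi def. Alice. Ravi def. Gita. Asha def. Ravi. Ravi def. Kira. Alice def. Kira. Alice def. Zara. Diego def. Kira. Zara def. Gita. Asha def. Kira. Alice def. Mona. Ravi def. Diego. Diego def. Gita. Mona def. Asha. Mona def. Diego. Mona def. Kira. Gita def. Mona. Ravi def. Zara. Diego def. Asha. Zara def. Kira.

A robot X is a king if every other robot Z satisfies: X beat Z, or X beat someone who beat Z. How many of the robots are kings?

Mona reaches everyone (king).
Kira cannot reach Asha, Ravi, Diego, Zara in two steps.
Asha reaches everyone (king).
Ravi reaches everyone (king).
Diego reaches everyone (king).
Zara cannot reach Ravi in two steps.
Alice cannot reach Ravi in two steps.
Gita cannot reach Ravi in two steps.
Kings: Mona, Asha, Ravi, Diego — 4.

4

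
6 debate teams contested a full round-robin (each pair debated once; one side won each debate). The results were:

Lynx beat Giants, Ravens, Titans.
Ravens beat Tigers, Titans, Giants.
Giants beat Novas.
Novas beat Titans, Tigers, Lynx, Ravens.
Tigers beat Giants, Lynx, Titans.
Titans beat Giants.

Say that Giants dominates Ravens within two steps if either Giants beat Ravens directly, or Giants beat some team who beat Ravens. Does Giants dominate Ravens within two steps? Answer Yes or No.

Giants did not beat Ravens directly.
Giants beat Novas. Of those, Novas beat Ravens.

Yes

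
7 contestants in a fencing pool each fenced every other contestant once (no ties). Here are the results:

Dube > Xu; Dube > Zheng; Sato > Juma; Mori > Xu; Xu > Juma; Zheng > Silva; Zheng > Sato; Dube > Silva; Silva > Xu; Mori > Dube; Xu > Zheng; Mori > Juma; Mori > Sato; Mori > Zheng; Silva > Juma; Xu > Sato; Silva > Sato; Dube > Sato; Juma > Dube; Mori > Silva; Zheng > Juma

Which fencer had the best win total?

Win totals: Zheng 3, Xu 3, Silva 3, Sato 1, Mori 6, Dube 4, Juma 1.
Mori leads with 6 wins (next highest: 4).

Mori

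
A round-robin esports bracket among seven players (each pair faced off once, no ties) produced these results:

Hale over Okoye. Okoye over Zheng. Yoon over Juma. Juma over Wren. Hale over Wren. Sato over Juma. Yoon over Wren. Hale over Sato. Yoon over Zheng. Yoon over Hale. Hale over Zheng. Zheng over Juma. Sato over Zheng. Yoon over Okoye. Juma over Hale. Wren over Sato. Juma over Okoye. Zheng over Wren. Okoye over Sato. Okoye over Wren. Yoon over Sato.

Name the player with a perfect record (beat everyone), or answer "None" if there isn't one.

Yoon has 6 wins out of 6 opponents — a perfect record.

Yoon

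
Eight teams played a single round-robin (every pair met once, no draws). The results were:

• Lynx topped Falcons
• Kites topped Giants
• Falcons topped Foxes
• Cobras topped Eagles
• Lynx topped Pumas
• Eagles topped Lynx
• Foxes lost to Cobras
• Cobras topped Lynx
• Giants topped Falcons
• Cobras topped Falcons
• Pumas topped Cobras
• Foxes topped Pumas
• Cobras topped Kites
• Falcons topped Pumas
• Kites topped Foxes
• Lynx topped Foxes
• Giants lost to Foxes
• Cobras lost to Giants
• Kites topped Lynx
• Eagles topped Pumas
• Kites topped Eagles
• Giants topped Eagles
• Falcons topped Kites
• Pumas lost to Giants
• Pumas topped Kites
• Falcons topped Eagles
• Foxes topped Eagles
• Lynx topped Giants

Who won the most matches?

Win totals: Pumas 2, Cobras 5, Eagles 2, Kites 4, Foxes 3, Falcons 4, Giants 4, Lynx 4.
Cobras leads with 5 wins (next highest: 4).

Cobras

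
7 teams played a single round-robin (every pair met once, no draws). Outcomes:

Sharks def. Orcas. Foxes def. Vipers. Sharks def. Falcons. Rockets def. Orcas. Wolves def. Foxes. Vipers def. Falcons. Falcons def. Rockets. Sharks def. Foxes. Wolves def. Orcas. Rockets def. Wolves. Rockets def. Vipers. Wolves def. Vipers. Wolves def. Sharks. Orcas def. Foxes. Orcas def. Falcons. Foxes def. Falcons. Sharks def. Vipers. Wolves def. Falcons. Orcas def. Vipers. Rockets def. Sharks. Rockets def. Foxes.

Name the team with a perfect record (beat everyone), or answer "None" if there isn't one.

None

Highest win total is Wolves with 5 (out of 6 possible).
Wolves lost to Rockets, so no team went undefeated.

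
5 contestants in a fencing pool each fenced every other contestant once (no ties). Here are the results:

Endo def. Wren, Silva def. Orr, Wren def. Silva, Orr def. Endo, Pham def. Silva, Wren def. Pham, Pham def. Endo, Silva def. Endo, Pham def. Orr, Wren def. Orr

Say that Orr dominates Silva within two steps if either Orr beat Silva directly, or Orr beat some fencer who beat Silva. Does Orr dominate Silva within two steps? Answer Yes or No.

Orr did not beat Silva directly.
Orr beat Endo, but each of them lost to Silva. No two-step path.

No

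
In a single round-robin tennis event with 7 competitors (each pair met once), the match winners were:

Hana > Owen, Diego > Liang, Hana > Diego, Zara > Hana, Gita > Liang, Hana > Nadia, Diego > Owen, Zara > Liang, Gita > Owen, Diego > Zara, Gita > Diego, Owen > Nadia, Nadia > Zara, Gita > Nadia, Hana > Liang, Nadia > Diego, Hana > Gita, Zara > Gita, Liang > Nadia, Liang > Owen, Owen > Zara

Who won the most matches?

Win totals: Hana 5, Diego 3, Liang 2, Nadia 2, Zara 3, Owen 2, Gita 4.
Hana leads with 5 wins (next highest: 4).

Hana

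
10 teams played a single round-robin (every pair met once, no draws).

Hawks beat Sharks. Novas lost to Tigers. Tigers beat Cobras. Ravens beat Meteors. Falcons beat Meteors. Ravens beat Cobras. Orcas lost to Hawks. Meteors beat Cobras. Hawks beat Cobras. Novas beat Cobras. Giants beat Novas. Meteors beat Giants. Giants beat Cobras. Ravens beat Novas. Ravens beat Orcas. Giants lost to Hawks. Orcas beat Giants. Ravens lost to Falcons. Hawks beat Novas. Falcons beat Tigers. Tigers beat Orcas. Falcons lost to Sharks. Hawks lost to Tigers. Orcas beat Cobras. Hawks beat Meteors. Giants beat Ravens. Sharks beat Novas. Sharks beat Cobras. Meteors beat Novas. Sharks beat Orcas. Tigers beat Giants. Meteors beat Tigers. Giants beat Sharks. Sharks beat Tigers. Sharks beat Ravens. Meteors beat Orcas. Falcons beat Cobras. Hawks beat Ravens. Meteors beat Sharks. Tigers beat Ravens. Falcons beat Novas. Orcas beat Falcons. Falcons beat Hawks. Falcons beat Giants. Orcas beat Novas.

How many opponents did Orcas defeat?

4

Orcas' results: beat Cobras, Giants, Falcons, Novas; lost to Meteors, Sharks, Hawks, Ravens, Tigers.
That is 4 wins.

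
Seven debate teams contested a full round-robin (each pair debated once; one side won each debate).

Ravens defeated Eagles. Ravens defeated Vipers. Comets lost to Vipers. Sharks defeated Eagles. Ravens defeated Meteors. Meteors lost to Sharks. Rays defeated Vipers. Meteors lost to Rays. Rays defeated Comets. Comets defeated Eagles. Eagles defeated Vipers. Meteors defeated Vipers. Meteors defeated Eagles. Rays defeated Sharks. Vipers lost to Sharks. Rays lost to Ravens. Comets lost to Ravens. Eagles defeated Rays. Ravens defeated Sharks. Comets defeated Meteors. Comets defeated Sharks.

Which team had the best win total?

Win totals: Meteors 2, Vipers 1, Rays 4, Eagles 2, Comets 3, Sharks 3, Ravens 6.
Ravens leads with 6 wins (next highest: 4).

Ravens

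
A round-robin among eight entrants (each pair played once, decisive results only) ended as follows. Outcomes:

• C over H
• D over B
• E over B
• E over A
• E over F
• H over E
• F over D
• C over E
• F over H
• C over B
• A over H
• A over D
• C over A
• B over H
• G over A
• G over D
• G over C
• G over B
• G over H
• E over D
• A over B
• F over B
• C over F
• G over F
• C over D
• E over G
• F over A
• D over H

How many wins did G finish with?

G's results: beat A, B, C, D, F, H; lost to E.
That is 6 wins.

6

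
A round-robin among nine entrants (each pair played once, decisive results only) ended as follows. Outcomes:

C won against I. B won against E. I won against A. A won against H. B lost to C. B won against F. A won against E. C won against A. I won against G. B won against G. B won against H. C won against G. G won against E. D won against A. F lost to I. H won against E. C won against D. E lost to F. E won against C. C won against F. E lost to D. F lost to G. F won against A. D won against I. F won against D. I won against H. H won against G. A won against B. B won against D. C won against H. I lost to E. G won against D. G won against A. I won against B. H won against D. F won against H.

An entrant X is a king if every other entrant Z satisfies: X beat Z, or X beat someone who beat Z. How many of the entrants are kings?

A reaches everyone (king).
B reaches everyone (king).
C reaches everyone (king).
D reaches everyone (king).
E reaches everyone (king).
F reaches everyone (king).
G reaches everyone (king).
H cannot reach B in two steps.
I cannot reach C in two steps.
Kings: A, B, C, D, E, F, G — 7.

7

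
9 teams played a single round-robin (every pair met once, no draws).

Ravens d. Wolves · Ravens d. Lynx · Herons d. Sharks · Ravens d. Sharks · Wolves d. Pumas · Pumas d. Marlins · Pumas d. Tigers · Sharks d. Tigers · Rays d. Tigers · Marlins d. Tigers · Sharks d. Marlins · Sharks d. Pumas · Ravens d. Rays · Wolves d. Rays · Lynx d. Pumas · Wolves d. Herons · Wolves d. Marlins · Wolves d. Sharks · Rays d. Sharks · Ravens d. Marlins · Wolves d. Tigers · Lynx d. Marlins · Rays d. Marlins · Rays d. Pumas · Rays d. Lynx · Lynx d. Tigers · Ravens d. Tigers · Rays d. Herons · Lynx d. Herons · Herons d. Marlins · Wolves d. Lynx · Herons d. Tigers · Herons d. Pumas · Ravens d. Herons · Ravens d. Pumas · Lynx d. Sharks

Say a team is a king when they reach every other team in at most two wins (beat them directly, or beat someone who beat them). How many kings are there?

1

Sharks cannot reach Rays, Wolves, Ravens, Herons, Lynx in two steps.
Rays cannot reach Wolves, Ravens in two steps.
Marlins cannot reach Sharks, Rays, Pumas, Wolves, Ravens, Herons, Lynx in two steps.
Pumas cannot reach Sharks, Rays, Wolves, Ravens, Herons, Lynx in two steps.
Wolves cannot reach Ravens in two steps.
Tigers cannot reach Sharks, Rays, Marlins, Pumas, Wolves, Ravens, Herons, Lynx in two steps.
Ravens reaches everyone (king).
Herons cannot reach Rays, Wolves, Ravens, Lynx in two steps.
Lynx cannot reach Rays, Wolves, Ravens in two steps.
Kings: Ravens — 1.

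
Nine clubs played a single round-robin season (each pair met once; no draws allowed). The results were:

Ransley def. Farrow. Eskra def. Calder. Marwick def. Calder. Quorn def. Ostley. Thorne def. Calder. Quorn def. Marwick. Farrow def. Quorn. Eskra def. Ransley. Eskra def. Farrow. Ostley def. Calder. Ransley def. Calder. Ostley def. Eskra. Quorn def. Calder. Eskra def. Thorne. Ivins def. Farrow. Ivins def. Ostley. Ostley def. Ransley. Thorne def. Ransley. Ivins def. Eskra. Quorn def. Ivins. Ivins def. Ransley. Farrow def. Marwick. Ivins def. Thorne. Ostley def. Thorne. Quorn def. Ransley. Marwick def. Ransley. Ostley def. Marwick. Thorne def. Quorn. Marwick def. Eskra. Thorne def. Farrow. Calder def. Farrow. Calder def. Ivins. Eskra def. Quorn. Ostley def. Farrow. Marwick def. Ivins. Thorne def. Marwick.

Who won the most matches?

Ostley

Win totals: Thorne 5, Eskra 5, Marwick 4, Quorn 5, Calder 2, Farrow 2, Ransley 2, Ivins 5, Ostley 6.
Ostley leads with 6 wins (next highest: 5).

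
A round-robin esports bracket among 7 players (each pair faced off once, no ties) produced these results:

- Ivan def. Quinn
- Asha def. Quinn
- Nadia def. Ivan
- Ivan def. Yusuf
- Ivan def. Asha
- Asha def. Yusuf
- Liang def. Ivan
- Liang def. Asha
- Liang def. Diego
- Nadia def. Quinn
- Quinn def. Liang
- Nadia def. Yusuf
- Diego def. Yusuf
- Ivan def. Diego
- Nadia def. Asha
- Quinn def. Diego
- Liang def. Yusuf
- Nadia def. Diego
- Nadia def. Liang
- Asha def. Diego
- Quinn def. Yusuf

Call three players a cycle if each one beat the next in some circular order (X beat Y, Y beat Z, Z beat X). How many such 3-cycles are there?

Win totals: Asha 3, Ivan 4, Nadia 6, Liang 4, Diego 1, Quinn 3, Yusuf 0.
A player with w wins dominates both others in C(w,2) triples; summing gives 3 + 6 + 15 + 6 + 0 + 3 + 0 = 33 transitive triples.
Total triples C(7,3) = 35, so cyclic triples = 35 − 33 = 2.

2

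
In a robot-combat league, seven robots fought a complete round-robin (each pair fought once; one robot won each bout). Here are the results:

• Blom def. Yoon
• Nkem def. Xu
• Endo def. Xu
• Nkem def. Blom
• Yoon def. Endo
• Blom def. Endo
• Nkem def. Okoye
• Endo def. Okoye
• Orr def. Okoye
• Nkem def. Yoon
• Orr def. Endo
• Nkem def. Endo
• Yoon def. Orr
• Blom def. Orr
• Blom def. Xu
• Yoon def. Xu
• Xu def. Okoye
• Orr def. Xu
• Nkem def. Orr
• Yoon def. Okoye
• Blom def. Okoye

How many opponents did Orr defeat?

Orr's results: beat Okoye, Xu, Endo; lost to Blom, Yoon, Nkem.
That is 3 wins.

3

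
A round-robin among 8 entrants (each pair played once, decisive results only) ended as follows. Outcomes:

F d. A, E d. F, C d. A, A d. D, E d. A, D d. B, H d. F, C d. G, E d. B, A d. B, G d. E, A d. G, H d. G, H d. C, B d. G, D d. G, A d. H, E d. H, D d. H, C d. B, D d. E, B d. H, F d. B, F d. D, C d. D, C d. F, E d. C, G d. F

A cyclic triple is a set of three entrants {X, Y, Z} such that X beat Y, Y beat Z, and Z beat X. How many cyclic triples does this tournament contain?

16

Win totals: A 4, B 2, C 5, D 4, E 5, F 3, G 2, H 3.
An entrant with w wins dominates both others in C(w,2) triples; summing gives 6 + 1 + 10 + 6 + 10 + 3 + 1 + 3 = 40 transitive triples.
Total triples C(8,3) = 56, so cyclic triples = 56 − 40 = 16.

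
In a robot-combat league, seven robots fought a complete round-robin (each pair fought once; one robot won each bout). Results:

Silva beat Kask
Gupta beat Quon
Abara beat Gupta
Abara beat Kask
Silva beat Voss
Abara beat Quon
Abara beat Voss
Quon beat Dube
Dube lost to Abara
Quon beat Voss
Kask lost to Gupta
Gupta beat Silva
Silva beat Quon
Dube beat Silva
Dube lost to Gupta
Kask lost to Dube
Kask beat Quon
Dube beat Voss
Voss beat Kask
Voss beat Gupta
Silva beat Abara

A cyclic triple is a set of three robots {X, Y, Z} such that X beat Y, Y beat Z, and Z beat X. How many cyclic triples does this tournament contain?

8

Win totals: Quon 2, Kask 1, Voss 2, Gupta 4, Dube 3, Abara 5, Silva 4.
A robot with w wins dominates both others in C(w,2) triples; summing gives 1 + 0 + 1 + 6 + 3 + 10 + 6 = 27 transitive triples.
Total triples C(7,3) = 35, so cyclic triples = 35 − 27 = 8.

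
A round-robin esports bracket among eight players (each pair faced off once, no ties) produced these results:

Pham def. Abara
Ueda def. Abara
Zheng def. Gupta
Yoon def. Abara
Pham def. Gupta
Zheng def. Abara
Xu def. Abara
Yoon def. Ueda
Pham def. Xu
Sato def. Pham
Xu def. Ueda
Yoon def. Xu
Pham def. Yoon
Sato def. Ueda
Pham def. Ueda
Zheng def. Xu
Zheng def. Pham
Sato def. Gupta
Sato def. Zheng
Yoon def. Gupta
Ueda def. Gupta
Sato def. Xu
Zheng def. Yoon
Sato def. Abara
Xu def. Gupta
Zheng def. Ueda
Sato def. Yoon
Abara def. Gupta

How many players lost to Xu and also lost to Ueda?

Xu beat: Ueda, Abara, Gupta.
Ueda beat: Abara, Gupta.
Both beat: Abara, Gupta — 2.

2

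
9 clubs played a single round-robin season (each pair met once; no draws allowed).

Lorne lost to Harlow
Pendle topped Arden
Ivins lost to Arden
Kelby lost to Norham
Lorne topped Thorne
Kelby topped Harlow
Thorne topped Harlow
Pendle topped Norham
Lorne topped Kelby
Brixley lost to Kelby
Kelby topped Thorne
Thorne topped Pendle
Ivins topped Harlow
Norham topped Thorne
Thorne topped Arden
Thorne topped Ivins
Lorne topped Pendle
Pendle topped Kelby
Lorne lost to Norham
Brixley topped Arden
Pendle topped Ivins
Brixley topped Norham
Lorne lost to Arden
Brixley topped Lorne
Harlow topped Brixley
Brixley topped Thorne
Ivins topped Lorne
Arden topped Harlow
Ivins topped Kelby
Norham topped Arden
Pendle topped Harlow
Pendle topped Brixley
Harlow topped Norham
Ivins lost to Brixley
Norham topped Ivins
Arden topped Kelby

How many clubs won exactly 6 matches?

1

Win totals: Lorne 3, Norham 5, Kelby 3, Arden 4, Harlow 3, Thorne 4, Pendle 6, Ivins 3, Brixley 5.
Exactly 6: Pendle — 1 club.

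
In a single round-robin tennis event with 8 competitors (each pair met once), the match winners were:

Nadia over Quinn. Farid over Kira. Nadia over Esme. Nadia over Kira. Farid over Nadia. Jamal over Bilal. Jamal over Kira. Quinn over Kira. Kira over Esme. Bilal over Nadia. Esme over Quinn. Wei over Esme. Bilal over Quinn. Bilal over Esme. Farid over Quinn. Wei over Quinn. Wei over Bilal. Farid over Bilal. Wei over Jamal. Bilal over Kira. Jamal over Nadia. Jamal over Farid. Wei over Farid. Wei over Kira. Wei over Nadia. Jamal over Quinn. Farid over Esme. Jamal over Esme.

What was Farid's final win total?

Farid's results: beat Esme, Kira, Quinn, Bilal, Nadia; lost to Wei, Jamal.
That is 5 wins.

5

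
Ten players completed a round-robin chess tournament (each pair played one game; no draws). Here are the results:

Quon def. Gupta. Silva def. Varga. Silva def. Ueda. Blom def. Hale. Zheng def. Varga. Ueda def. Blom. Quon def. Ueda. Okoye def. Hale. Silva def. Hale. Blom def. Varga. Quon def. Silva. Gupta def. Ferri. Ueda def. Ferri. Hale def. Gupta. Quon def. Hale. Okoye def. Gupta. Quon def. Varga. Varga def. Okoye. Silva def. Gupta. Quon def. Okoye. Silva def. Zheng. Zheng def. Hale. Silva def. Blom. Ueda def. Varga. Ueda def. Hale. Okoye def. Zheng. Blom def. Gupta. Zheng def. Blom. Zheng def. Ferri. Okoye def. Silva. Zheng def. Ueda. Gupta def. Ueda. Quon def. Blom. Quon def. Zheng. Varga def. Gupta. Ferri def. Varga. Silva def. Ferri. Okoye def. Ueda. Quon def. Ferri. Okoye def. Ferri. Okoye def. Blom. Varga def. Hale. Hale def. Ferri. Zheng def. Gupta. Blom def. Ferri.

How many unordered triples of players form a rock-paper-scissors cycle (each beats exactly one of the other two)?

10

Win totals: Ueda 4, Okoye 7, Ferri 1, Silva 7, Zheng 6, Quon 9, Hale 2, Varga 3, Gupta 2, Blom 4.
A player with w wins dominates both others in C(w,2) triples; summing gives 6 + 21 + 0 + 21 + 15 + 36 + 1 + 3 + 1 + 6 = 110 transitive triples.
Total triples C(10,3) = 120, so cyclic triples = 120 − 110 = 10.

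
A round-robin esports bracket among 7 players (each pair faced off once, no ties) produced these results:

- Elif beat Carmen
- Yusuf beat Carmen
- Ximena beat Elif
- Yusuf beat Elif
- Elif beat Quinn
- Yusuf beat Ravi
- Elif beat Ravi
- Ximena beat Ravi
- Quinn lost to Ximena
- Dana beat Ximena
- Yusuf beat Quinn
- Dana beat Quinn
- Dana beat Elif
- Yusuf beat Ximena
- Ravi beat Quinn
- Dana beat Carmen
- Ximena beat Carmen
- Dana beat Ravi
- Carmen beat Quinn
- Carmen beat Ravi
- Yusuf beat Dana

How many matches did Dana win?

5

Dana's results: beat Ravi, Ximena, Carmen, Quinn, Elif; lost to Yusuf.
That is 5 wins.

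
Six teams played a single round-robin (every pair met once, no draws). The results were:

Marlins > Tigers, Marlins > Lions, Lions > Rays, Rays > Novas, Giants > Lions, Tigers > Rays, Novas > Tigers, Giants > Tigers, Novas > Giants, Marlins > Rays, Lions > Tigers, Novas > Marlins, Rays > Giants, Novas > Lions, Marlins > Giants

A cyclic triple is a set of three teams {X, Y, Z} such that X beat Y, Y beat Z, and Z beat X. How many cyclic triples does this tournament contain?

Win totals: Tigers 1, Rays 2, Lions 2, Giants 2, Marlins 4, Novas 4.
A team with w wins dominates both others in C(w,2) triples; summing gives 0 + 1 + 1 + 1 + 6 + 6 = 15 transitive triples.
Total triples C(6,3) = 20, so cyclic triples = 20 − 15 = 5.

5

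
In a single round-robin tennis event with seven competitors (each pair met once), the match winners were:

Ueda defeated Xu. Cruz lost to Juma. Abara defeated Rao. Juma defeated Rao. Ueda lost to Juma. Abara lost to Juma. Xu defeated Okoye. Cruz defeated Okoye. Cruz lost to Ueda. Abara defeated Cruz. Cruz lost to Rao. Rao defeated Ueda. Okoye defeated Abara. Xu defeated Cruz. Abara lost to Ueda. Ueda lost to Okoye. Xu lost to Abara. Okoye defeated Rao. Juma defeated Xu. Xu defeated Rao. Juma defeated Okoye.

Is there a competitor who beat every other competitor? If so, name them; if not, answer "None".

Juma has 6 wins out of 6 opponents — a perfect record.

Juma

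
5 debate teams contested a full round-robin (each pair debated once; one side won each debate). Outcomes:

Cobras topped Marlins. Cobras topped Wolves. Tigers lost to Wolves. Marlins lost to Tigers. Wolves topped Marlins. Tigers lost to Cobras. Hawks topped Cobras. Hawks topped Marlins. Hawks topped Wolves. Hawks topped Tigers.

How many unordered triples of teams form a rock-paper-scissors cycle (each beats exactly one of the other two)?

Win totals: Tigers 1, Wolves 2, Cobras 3, Marlins 0, Hawks 4.
A team with w wins dominates both others in C(w,2) triples; summing gives 0 + 1 + 3 + 0 + 6 = 10 transitive triples.
Total triples C(5,3) = 10, so cyclic triples = 10 − 10 = 0.

0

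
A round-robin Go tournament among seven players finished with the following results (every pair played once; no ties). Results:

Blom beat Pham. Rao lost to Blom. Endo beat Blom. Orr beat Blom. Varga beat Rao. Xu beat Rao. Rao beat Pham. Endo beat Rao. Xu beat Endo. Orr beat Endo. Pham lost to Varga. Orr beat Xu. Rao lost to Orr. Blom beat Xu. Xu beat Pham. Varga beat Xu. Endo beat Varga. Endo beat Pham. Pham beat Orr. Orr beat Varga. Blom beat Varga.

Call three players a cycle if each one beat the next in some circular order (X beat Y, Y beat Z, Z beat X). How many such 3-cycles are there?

Win totals: Endo 4, Xu 3, Varga 3, Rao 1, Blom 4, Orr 5, Pham 1.
A player with w wins dominates both others in C(w,2) triples; summing gives 6 + 3 + 3 + 0 + 6 + 10 + 0 = 28 transitive triples.
Total triples C(7,3) = 35, so cyclic triples = 35 − 28 = 7.

7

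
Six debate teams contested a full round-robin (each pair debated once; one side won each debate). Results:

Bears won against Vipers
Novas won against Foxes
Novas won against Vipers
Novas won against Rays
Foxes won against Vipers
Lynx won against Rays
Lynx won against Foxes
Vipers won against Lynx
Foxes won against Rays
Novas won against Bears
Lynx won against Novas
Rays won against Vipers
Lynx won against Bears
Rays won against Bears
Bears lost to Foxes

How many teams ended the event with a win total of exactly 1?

Win totals: Foxes 3, Vipers 1, Lynx 4, Bears 1, Novas 4, Rays 2.
Exactly 1: Vipers, Bears — 2 teams.

2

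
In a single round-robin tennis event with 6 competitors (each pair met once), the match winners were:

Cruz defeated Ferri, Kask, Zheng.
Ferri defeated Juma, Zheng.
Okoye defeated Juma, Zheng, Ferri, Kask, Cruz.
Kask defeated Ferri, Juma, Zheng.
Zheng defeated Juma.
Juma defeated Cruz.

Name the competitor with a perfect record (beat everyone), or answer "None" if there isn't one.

Okoye

Okoye has 5 wins out of 5 opponents — a perfect record.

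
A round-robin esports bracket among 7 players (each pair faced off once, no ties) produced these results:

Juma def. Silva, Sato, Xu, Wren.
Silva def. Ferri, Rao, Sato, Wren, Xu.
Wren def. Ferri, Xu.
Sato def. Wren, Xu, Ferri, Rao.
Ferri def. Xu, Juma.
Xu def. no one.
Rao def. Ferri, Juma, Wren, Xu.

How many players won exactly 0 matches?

Win totals: Juma 4, Ferri 2, Xu 0, Silva 5, Rao 4, Sato 4, Wren 2.
Exactly 0: Xu — 1 player.

1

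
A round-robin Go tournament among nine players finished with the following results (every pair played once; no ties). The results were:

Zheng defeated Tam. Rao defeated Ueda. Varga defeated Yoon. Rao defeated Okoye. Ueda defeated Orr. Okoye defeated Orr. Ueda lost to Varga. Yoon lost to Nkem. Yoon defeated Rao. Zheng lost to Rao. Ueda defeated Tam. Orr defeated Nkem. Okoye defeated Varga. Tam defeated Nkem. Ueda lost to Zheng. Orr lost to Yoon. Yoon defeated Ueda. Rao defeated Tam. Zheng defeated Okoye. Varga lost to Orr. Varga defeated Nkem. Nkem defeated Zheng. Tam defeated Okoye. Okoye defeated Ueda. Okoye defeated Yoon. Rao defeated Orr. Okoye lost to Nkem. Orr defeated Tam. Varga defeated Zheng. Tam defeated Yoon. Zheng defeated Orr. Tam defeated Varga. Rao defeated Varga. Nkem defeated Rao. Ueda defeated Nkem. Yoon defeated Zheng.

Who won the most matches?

Rao

Win totals: Tam 4, Zheng 4, Okoye 4, Rao 6, Nkem 4, Yoon 4, Ueda 3, Orr 3, Varga 4.
Rao leads with 6 wins (next highest: 4).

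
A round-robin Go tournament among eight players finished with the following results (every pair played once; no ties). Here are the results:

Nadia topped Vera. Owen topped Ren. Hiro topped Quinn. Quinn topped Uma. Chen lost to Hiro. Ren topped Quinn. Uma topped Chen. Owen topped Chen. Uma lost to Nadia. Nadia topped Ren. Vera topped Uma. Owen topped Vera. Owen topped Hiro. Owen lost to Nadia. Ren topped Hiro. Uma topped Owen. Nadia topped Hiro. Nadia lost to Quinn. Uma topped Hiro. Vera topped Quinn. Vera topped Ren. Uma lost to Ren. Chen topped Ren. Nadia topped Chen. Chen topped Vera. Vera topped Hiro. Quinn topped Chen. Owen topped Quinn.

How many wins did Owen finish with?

Owen's results: beat Vera, Quinn, Ren, Chen, Hiro; lost to Nadia, Uma.
That is 5 wins.

5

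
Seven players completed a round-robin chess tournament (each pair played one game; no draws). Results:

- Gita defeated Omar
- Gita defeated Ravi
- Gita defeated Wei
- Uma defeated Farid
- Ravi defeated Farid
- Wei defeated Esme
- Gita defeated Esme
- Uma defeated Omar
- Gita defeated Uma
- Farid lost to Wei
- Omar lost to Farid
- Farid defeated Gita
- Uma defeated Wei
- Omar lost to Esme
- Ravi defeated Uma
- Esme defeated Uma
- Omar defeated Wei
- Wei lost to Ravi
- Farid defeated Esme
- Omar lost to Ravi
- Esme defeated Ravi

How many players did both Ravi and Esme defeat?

Ravi beat: Omar, Farid, Uma, Wei.
Esme beat: Omar, Uma, Ravi.
Both beat: Omar, Uma — 2.

2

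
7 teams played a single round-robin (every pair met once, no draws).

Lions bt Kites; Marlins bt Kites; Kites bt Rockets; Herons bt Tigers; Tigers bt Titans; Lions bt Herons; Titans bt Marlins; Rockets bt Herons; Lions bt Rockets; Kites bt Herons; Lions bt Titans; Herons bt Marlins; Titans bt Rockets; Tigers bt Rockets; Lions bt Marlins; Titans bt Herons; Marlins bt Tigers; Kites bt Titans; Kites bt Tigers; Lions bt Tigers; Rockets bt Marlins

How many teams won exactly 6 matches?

1

Win totals: Titans 3, Marlins 2, Lions 6, Herons 2, Tigers 2, Kites 4, Rockets 2.
Exactly 6: Lions — 1 team.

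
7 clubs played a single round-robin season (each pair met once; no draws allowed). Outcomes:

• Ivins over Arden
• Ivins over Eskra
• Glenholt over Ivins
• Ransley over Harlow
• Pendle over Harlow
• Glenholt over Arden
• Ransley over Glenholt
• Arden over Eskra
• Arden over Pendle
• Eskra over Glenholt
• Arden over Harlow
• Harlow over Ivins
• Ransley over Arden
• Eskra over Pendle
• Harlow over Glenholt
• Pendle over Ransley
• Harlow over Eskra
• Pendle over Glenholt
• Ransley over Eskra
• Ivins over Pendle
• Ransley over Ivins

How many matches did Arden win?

Arden's results: beat Pendle, Eskra, Harlow; lost to Ivins, Ransley, Glenholt.
That is 3 wins.

3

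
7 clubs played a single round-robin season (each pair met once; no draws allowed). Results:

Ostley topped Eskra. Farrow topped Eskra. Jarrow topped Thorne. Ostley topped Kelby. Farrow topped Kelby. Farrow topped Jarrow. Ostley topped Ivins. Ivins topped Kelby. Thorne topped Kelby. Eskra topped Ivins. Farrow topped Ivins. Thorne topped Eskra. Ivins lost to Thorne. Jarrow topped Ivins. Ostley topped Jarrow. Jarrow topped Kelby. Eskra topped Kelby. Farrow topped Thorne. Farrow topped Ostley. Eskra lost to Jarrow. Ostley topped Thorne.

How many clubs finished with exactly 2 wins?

Win totals: Jarrow 4, Eskra 2, Kelby 0, Ivins 1, Thorne 3, Ostley 5, Farrow 6.
Exactly 2: Eskra — 1 club.

1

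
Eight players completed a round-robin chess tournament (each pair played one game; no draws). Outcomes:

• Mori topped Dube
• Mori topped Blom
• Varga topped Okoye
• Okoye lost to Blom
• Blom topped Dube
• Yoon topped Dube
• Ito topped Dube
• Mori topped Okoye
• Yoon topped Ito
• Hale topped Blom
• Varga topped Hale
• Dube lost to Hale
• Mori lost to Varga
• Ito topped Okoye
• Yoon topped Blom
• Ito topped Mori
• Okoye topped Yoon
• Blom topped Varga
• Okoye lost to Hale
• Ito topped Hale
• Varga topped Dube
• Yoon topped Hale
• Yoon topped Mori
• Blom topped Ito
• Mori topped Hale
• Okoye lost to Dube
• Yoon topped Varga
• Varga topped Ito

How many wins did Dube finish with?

1

Dube's results: beat Okoye; lost to Blom, Ito, Varga, Hale, Mori, Yoon.
That is 1 win.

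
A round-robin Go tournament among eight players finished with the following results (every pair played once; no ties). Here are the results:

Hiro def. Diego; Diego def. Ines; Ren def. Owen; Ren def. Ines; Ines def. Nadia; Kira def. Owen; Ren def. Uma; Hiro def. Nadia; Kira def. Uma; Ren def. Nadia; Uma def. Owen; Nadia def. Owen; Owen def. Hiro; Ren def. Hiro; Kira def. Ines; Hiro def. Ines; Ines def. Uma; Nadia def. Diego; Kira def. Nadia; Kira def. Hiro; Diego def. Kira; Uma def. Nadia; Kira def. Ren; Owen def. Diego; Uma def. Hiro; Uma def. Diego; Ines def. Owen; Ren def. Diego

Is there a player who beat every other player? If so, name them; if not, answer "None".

Highest win total is Ren with 6 (out of 7 possible).
Ren lost to Kira, so no player went undefeated.

None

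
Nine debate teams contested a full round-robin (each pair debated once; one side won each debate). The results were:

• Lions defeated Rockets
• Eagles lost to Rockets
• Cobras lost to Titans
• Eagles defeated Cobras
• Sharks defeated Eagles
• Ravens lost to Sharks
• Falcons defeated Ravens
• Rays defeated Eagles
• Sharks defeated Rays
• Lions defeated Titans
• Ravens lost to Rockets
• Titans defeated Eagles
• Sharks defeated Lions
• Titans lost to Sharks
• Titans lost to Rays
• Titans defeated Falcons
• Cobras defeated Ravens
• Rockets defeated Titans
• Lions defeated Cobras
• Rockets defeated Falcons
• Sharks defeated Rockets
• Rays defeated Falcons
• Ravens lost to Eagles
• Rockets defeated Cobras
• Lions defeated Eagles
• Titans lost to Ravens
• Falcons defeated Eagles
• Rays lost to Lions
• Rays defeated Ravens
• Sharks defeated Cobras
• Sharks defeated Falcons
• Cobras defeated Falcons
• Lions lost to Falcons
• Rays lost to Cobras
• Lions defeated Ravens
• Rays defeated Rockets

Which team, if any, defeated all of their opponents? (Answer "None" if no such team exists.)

Sharks

Sharks has 8 wins out of 8 opponents — a perfect record.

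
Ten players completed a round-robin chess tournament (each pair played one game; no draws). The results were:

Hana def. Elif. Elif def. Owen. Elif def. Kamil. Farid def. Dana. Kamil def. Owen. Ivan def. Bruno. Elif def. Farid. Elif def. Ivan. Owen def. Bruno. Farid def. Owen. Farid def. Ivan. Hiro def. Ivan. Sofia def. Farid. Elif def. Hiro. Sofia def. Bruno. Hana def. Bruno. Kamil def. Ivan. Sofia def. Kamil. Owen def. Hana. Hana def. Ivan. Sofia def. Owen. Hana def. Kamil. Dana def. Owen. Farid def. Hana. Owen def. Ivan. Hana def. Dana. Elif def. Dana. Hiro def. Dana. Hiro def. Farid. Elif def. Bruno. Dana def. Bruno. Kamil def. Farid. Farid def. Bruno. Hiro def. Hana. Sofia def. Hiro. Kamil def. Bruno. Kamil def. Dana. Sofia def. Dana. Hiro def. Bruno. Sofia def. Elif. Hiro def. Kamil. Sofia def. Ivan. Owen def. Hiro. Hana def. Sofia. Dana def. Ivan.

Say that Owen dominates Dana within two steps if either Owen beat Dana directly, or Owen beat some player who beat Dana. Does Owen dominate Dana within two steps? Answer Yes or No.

Yes

Owen did not beat Dana directly.
Owen beat Ivan, Bruno, Hiro, Hana. Of those, Hiro beat Dana.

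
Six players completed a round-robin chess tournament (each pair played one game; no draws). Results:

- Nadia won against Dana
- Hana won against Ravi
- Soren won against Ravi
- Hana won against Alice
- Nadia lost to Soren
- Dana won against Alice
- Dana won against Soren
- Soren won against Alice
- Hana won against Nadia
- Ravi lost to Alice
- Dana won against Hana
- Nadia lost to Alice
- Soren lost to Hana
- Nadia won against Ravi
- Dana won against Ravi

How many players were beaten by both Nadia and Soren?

1

Nadia beat: Dana, Ravi.
Soren beat: Nadia, Alice, Ravi.
Both beat: Ravi — 1.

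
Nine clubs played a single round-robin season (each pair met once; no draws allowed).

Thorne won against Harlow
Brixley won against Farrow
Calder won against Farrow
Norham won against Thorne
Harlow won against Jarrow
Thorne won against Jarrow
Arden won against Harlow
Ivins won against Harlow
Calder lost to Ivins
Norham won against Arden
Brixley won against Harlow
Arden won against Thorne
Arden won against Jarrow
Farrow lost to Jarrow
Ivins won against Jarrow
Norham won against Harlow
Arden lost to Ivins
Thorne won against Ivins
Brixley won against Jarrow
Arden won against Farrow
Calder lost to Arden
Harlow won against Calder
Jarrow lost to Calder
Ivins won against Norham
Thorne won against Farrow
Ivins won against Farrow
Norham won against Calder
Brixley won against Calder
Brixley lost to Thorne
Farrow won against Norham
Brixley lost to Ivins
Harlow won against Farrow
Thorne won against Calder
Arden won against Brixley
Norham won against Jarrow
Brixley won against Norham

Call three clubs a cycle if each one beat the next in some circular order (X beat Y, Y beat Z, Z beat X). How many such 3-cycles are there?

9

Win totals: Thorne 6, Brixley 5, Harlow 3, Farrow 1, Jarrow 1, Norham 5, Arden 6, Ivins 7, Calder 2.
A club with w wins dominates both others in C(w,2) triples; summing gives 15 + 10 + 3 + 0 + 0 + 10 + 15 + 21 + 1 = 75 transitive triples.
Total triples C(9,3) = 84, so cyclic triples = 84 − 75 = 9.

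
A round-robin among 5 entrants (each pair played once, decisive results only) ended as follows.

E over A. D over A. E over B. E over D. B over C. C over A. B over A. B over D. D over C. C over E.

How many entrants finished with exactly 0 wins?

1

Win totals: A 0, B 3, C 2, D 2, E 3.
Exactly 0: A — 1 entrant.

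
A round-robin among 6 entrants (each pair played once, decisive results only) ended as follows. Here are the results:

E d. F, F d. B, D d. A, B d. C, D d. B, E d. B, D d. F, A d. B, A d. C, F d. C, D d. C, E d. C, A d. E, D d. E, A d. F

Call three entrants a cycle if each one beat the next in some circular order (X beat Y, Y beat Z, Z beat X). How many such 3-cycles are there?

Of the C(6,3) = 20 triples, the cyclic ones are: none.
That is 0.

0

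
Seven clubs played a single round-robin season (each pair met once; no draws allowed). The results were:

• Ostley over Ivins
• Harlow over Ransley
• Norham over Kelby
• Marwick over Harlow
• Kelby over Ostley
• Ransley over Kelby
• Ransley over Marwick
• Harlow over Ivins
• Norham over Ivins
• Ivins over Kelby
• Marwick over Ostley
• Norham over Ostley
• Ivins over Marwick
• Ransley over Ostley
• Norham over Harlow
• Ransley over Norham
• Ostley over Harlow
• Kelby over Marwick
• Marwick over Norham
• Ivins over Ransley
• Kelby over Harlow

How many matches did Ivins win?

Ivins' results: beat Marwick, Kelby, Ransley; lost to Ostley, Norham, Harlow.
That is 3 wins.

3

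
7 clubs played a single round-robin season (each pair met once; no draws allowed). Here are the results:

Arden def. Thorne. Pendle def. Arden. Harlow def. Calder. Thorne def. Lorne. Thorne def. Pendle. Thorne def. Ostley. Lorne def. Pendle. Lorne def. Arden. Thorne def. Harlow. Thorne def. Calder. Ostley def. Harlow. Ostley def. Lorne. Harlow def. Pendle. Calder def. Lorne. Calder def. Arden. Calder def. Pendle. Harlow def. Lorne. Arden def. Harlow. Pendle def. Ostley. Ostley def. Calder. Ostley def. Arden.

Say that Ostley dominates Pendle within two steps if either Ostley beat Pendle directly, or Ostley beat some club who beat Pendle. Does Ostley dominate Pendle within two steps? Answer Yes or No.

Yes

Ostley did not beat Pendle directly.
Ostley beat Arden, Harlow, Calder, Lorne. Of those, Harlow beat Pendle.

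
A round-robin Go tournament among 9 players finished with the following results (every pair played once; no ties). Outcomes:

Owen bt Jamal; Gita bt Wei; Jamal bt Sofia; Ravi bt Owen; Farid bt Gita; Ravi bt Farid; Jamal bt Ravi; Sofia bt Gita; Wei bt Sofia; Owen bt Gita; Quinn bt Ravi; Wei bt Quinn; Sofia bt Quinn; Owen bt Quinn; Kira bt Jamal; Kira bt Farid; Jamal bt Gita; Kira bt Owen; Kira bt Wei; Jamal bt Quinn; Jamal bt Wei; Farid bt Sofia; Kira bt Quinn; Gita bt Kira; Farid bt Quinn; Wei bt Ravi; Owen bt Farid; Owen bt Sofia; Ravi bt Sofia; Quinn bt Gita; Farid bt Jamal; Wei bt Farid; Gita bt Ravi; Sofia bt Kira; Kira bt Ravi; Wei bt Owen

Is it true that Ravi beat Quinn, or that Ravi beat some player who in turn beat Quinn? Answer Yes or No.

Ravi did not beat Quinn directly.
Ravi beat Sofia, Farid, Owen. Of those, Sofia beat Quinn.

Yes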